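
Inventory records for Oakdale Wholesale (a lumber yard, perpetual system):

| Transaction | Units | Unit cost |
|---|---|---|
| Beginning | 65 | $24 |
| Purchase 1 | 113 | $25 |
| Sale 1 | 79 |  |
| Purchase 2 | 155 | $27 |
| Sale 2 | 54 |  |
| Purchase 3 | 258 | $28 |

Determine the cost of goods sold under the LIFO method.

COGS = $3,433

Sale 1 (79) [LIFO — newest first]: 79 @ $25 = $1,975
Sale 2 (54) [LIFO — newest first]: 54 @ $27 = $1,458
Total COGS = $1,975 + $1,458 = $3,433
Ending inventory: 65 @ $24 + 34 @ $25 + 101 @ $27 + 258 @ $28 = $12,361
Check: goods available $15,794 = COGS $3,433 + ending $12,361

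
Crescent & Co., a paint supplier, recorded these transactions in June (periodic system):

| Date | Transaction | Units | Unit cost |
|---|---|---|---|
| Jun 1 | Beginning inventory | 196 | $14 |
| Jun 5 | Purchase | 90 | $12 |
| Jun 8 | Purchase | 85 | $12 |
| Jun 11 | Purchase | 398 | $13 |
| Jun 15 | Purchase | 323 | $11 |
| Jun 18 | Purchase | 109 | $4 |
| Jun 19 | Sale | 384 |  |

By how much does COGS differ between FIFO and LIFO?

$1,552

FIFO COGS: 196 @ $14 + 90 @ $12 + 85 @ $12 + 13 @ $13 = $5,013
LIFO COGS: 109 @ $4 + 275 @ $11 = $3,461
Difference = |$5,013 − $3,461| = $1,552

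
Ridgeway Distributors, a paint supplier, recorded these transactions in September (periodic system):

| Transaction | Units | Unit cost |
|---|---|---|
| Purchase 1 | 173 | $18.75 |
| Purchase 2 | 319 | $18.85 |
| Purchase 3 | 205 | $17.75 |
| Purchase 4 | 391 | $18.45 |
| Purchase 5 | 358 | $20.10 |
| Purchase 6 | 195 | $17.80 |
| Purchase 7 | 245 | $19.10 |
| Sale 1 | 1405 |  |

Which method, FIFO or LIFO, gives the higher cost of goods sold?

FIFO

FIFO COGS: 173 @ $18.75 + 319 @ $18.85 + 205 @ $17.75 + 391 @ $18.45 + 317 @ $20.10 = $26,481.30
LIFO COGS: 245 @ $19.10 + 195 @ $17.80 + 358 @ $20.10 + 391 @ $18.45 + 205 @ $17.75 + 11 @ $18.85 = $26,406.35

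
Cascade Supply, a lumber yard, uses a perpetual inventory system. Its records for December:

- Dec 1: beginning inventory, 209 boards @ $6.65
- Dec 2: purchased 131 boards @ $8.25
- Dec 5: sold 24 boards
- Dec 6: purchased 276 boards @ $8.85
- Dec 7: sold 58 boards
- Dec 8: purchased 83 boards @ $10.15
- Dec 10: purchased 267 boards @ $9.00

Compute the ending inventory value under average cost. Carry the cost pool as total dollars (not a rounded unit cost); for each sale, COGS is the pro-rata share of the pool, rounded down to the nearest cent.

After Dec 1: 209 on hand, pool $1,389.85 (≈ $6.6500 each)
After Dec 2: 340 on hand, pool $2,470.60 (≈ $7.2665 each)
Dec 5, sell 24: 24/340 × $2,470.60 → $174.39
After Dec 6: 592 on hand, pool $4,738.81 (≈ $8.0047 each)
Dec 7, sell 58: 58/592 × $4,738.81 → $464.27
After Dec 8: 617 on hand, pool $5,116.99 (≈ $8.2933 each)
After Dec 10: 884 on hand, pool $7,519.99 (≈ $8.5068 each)
Total COGS = $174.39 + $464.27 = $638.66
Ending inventory (cost pool remaining) = $7,519.99

Ending inventory = $7,519.99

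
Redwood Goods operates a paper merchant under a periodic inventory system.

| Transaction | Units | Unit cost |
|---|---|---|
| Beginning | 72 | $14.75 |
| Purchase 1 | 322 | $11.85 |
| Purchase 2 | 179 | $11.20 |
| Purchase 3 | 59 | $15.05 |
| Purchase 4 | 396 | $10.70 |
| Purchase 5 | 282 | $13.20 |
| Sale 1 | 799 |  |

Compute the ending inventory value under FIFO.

Sale 1 (799) [FIFO — oldest first]: 72 @ $14.75 + 322 @ $11.85 + 179 @ $11.20 + 59 @ $15.05 + 167 @ $10.70 = $9,557.35
Ending inventory: 229 @ $10.70 + 282 @ $13.20 = $6,172.70
Check: goods available $15,730.05 = COGS $9,557.35 + ending $6,172.70

Ending inventory = $6,172.70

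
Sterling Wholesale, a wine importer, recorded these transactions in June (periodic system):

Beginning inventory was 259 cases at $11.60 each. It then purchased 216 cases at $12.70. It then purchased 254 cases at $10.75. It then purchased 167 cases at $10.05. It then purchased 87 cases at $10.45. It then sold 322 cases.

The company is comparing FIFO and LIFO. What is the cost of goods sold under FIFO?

FIFO COGS: 259 @ $11.60 + 63 @ $12.70 = $3,804.50
LIFO COGS: 87 @ $10.45 + 167 @ $10.05 + 68 @ $10.75 = $3,318.50

COGS = $3,804.50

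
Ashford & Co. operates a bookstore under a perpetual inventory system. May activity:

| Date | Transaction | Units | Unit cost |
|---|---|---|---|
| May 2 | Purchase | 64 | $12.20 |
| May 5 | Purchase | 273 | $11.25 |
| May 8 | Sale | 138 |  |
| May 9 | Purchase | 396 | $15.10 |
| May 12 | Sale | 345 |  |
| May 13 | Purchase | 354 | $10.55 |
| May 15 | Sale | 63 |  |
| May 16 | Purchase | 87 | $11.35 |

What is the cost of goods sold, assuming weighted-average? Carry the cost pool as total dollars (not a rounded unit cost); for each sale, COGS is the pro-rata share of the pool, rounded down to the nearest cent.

COGS = $7,114.76

After May 2: 64 on hand, pool $780.80 (≈ $12.2000 each)
After May 5: 337 on hand, pool $3,852.05 (≈ $11.4304 each)
May 8, sell 138: 138/337 × $3,852.05 → $1,577.39
After May 9: 595 on hand, pool $8,254.26 (≈ $13.8727 each)
May 12, sell 345: 345/595 × $8,254.26 → $4,786.08
After May 13: 604 on hand, pool $7,202.88 (≈ $11.9253 each)
May 15, sell 63: 63/604 × $7,202.88 → $751.29
After May 16: 628 on hand, pool $7,439.04 (≈ $11.8456 each)
Total COGS = $1,577.39 + $4,786.08 + $751.29 = $7,114.76
Ending inventory (cost pool remaining) = $7,439.04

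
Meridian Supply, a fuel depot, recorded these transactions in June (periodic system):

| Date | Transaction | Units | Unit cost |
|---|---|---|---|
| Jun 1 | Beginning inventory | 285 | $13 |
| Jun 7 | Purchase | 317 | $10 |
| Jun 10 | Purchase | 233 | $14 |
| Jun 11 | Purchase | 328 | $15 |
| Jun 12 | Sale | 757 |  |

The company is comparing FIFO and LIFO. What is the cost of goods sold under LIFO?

FIFO COGS: 285 @ $13 + 317 @ $10 + 155 @ $14 = $9,045
LIFO COGS: 328 @ $15 + 233 @ $14 + 196 @ $10 = $10,142

COGS = $10,142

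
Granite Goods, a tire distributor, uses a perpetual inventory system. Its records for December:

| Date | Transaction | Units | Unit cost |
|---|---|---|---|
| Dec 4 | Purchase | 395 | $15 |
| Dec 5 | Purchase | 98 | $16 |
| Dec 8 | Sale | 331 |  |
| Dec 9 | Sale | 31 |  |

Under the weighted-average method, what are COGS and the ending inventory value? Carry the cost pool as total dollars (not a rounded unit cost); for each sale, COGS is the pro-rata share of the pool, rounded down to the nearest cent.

After Dec 4: 395 on hand, pool $5,925.00 (≈ $15.0000 each)
After Dec 5: 493 on hand, pool $7,493.00 (≈ $15.1988 each)
Dec 8, sell 331: 331/493 × $7,493.00 → $5,030.79
Dec 9, sell 31: 31/162 × $2,462.21 → $471.16
Total COGS = $5,030.79 + $471.16 = $5,501.95
Ending inventory (cost pool remaining) = $1,991.05

COGS = $5,501.95; ending inventory = $1,991.05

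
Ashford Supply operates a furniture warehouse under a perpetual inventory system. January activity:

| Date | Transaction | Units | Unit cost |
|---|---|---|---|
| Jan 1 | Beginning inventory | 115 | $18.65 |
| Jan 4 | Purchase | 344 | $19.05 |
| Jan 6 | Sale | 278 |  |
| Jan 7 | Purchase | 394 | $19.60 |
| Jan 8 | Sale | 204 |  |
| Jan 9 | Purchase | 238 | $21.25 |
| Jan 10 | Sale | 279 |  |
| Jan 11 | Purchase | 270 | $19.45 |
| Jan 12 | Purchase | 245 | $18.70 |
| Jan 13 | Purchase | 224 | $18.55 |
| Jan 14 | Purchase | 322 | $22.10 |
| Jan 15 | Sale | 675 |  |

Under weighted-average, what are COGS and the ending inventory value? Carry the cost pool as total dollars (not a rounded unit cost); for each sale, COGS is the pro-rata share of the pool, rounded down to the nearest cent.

COGS = $28,301.33; ending inventory = $14,280.92

After Jan 1: 115 on hand, pool $2,144.75 (≈ $18.6500 each)
After Jan 4: 459 on hand, pool $8,697.95 (≈ $18.9498 each)
Jan 6, sell 278: 278/459 × $8,697.95 → $5,268.03
After Jan 7: 575 on hand, pool $11,152.32 (≈ $19.3953 each)
Jan 8, sell 204: 204/575 × $11,152.32 → $3,956.64
After Jan 9: 609 on hand, pool $12,253.18 (≈ $20.1202 each)
Jan 10, sell 279: 279/609 × $12,253.18 → $5,613.52
After Jan 11: 600 on hand, pool $11,891.16 (≈ $19.8186 each)
After Jan 12: 845 on hand, pool $16,472.66 (≈ $19.4943 each)
After Jan 13: 1069 on hand, pool $20,627.86 (≈ $19.2964 each)
After Jan 14: 1391 on hand, pool $27,744.06 (≈ $19.9454 each)
Jan 15, sell 675: 675/1391 × $27,744.06 → $13,463.14
Total COGS = $5,268.03 + $3,956.64 + $5,613.52 + $13,463.14 = $28,301.33
Ending inventory (cost pool remaining) = $14,280.92
Check: goods available $42,582.25 = COGS $28,301.33 + ending $14,280.92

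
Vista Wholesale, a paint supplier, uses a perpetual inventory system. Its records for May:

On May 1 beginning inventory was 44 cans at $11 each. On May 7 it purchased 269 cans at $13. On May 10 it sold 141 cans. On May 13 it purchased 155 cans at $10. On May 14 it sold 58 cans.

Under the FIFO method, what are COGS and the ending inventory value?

May 10, 141 sold [FIFO — oldest first]: 44 @ $11 + 97 @ $13 = $1,745
May 14, 58 sold [FIFO — oldest first]: 58 @ $13 = $754
Total COGS = $1,745 + $754 = $2,499
Ending inventory: 114 @ $13 + 155 @ $10 = $3,032

COGS = $2,499; ending inventory = $3,032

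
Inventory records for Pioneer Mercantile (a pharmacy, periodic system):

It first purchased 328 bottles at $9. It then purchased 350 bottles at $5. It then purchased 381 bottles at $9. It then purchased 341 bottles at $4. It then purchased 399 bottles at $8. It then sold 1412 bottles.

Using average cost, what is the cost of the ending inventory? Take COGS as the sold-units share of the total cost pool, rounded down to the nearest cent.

Sale 1, sell 1412: 1412/1799 × $12,687.00 → $9,957.77
Ending inventory (cost pool remaining) = $2,729.23
Check: goods available $12,687.00 = COGS $9,957.77 + ending $2,729.23

Ending inventory = $2,729.23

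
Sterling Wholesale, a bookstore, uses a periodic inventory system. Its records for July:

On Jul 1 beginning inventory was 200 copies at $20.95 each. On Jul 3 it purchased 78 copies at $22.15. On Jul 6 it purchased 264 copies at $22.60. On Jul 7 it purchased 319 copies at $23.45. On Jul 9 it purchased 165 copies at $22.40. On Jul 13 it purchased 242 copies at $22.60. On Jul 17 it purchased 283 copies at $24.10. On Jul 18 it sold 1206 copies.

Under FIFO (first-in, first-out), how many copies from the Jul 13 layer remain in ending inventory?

Jul 18, 1206 sold [FIFO — oldest first]: 200 @ $20.95 + 78 @ $22.15 + 264 @ $22.60 + 319 @ $23.45 + 165 @ $22.40 + 180 @ $22.60 = $27,128.65
Ending inventory: 62 @ $22.60 + 283 @ $24.10 = $8,221.50

62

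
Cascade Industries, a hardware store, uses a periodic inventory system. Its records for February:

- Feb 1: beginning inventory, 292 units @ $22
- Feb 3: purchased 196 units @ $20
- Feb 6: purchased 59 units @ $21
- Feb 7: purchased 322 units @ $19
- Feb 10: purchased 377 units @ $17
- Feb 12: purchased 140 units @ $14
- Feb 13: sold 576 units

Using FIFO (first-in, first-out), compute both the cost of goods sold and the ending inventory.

COGS = $12,134; ending inventory = $13,936

Feb 13, 576 sold [FIFO — oldest first]: 292 @ $22 + 196 @ $20 + 59 @ $21 + 29 @ $19 = $12,134
Ending inventory: 293 @ $19 + 377 @ $17 + 140 @ $14 = $13,936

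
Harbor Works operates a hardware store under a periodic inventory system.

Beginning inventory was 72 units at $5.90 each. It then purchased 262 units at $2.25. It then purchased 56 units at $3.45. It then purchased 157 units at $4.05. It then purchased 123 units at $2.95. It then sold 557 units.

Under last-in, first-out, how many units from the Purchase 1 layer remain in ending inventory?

Sale 1 (557) [LIFO — newest first]: 123 @ $2.95 + 157 @ $4.05 + 56 @ $3.45 + 221 @ $2.25 = $1,689.15
Ending inventory: 72 @ $5.90 + 41 @ $2.25 = $517.05

41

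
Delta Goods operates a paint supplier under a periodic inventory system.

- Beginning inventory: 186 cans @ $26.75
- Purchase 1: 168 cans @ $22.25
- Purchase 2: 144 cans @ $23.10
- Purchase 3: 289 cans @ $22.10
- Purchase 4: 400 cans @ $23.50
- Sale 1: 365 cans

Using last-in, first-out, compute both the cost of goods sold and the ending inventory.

COGS = $8,577.50; ending inventory = $19,249.30

Sale 1 (365) [LIFO — newest first]: 365 @ $23.50 = $8,577.50
Ending inventory: 186 @ $26.75 + 168 @ $22.25 + 144 @ $23.10 + 289 @ $22.10 + 35 @ $23.50 = $19,249.30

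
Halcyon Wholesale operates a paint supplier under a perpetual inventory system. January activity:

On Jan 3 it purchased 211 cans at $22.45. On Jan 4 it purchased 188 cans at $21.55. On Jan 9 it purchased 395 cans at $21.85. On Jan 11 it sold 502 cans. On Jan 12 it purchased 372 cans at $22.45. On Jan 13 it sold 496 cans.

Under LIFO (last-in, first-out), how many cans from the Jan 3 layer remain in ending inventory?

168

Jan 11, 502 sold [LIFO — newest first]: 395 @ $21.85 + 107 @ $21.55 = $10,936.60
Jan 13, 496 sold [LIFO — newest first]: 372 @ $22.45 + 81 @ $21.55 + 43 @ $22.45 = $11,062.30
Total COGS = $10,936.60 + $11,062.30 = $21,998.90
Ending inventory: 168 @ $22.45 = $3,771.60
Check: goods available $25,770.50 = COGS $21,998.90 + ending $3,771.60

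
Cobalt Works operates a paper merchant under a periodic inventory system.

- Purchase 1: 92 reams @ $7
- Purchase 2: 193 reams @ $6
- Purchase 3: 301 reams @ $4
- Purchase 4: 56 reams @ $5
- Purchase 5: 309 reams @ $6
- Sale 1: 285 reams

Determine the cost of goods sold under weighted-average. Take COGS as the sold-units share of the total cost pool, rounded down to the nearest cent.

Sale 1, sell 285: 285/951 × $5,140.00 → $1,540.37
Ending inventory (cost pool remaining) = $3,599.63

COGS = $1,540.37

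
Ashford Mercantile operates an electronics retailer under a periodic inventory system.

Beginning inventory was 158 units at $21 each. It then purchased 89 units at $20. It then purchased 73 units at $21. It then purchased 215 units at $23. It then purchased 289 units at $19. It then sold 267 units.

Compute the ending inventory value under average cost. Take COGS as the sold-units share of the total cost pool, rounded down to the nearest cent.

Sale 1, sell 267: 267/824 × $17,067.00 → $5,530.20
Ending inventory (cost pool remaining) = $11,536.80

Ending inventory = $11,536.80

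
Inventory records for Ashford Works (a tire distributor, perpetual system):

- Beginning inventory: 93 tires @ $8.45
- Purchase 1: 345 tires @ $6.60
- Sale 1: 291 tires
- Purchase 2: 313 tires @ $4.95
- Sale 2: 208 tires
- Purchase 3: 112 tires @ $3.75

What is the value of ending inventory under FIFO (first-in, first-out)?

Sale 1 (291) [FIFO — oldest first]: 93 @ $8.45 + 198 @ $6.60 = $2,092.65
Sale 2 (208) [FIFO — oldest first]: 147 @ $6.60 + 61 @ $4.95 = $1,272.15
Total COGS = $2,092.65 + $1,272.15 = $3,364.80
Ending inventory: 252 @ $4.95 + 112 @ $3.75 = $1,667.40
Check: goods available $5,032.20 = COGS $3,364.80 + ending $1,667.40

Ending inventory = $1,667.40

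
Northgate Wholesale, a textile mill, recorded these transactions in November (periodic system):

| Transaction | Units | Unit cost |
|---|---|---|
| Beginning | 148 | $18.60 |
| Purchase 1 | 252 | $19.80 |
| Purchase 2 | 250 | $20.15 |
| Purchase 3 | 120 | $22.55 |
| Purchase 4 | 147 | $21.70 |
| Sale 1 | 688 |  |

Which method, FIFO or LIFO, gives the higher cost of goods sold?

FIFO COGS: 148 @ $18.60 + 252 @ $19.80 + 250 @ $20.15 + 38 @ $22.55 = $13,636.80
LIFO COGS: 147 @ $21.70 + 120 @ $22.55 + 250 @ $20.15 + 171 @ $19.80 = $14,319.20

LIFO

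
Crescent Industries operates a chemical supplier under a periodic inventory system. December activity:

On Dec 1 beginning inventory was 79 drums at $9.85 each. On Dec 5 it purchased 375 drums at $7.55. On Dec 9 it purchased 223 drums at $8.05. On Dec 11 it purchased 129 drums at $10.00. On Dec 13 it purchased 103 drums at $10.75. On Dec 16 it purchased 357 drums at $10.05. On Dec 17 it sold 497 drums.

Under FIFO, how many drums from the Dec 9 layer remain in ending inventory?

Dec 17, 497 sold [FIFO — oldest first]: 79 @ $9.85 + 375 @ $7.55 + 43 @ $8.05 = $3,955.55
Ending inventory: 180 @ $8.05 + 129 @ $10.00 + 103 @ $10.75 + 357 @ $10.05 = $7,434.10

180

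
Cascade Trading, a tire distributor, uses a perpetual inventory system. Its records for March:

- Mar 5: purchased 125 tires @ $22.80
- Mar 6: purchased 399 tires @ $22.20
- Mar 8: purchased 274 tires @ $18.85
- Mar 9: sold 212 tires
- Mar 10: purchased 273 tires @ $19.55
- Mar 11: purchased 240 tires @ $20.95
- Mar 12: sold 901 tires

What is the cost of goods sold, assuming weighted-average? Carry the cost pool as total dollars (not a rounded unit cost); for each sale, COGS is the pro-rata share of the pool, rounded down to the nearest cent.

COGS = $23,138.15

After Mar 5: 125 on hand, pool $2,850.00 (≈ $22.8000 each)
After Mar 6: 524 on hand, pool $11,707.80 (≈ $22.3431 each)
After Mar 8: 798 on hand, pool $16,872.70 (≈ $21.1437 each)
Mar 9, sell 212: 212/798 × $16,872.70 → $4,482.47
After Mar 10: 859 on hand, pool $17,727.38 (≈ $20.6372 each)
After Mar 11: 1099 on hand, pool $22,755.38 (≈ $20.7055 each)
Mar 12, sell 901: 901/1099 × $22,755.38 → $18,655.68
Total COGS = $4,482.47 + $18,655.68 = $23,138.15
Ending inventory (cost pool remaining) = $4,099.70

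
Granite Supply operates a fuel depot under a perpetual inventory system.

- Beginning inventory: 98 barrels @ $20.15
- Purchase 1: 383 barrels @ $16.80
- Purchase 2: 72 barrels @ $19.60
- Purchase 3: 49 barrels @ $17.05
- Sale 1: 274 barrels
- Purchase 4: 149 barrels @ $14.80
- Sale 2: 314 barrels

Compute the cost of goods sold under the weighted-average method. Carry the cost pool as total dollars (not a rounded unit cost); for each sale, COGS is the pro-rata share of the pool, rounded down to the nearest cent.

COGS = $10,123.43

After Beginning: 98 on hand, pool $1,974.70 (≈ $20.1500 each)
After Purchase 1: 481 on hand, pool $8,409.10 (≈ $17.4825 each)
After Purchase 2: 553 on hand, pool $9,820.30 (≈ $17.7582 each)
After Purchase 3: 602 on hand, pool $10,655.75 (≈ $17.7006 each)
Sale 1, sell 274: 274/602 × $10,655.75 → $4,849.95
After Purchase 4: 477 on hand, pool $8,011.00 (≈ $16.7945 each)
Sale 2, sell 314: 314/477 × $8,011.00 → $5,273.48
Total COGS = $4,849.95 + $5,273.48 = $10,123.43
Ending inventory (cost pool remaining) = $2,737.52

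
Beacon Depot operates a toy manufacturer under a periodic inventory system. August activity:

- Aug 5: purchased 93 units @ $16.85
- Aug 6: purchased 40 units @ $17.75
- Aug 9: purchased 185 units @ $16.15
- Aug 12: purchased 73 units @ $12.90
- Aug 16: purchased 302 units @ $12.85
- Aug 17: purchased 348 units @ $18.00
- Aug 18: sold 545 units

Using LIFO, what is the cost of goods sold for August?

COGS = $8,795.45

Aug 18, 545 sold [LIFO — newest first]: 348 @ $18.00 + 197 @ $12.85 = $8,795.45
Ending inventory: 93 @ $16.85 + 40 @ $17.75 + 185 @ $16.15 + 73 @ $12.90 + 105 @ $12.85 = $7,555.75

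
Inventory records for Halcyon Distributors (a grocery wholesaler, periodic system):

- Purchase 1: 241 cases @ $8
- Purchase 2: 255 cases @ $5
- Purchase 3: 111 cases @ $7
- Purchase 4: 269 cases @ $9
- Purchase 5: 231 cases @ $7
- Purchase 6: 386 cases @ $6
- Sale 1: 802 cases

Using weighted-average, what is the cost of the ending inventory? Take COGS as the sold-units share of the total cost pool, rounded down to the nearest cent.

Sale 1, sell 802: 802/1493 × $10,334.00 → $5,551.15
Ending inventory (cost pool remaining) = $4,782.85

Ending inventory = $4,782.85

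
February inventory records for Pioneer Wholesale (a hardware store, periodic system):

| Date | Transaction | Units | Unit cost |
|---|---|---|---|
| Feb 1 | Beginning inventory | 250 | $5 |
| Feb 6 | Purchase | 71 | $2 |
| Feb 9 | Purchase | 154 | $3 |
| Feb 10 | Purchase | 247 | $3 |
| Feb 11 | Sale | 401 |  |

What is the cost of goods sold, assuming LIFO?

Feb 11, 401 sold [LIFO — newest first]: 247 @ $3 + 154 @ $3 = $1,203
Ending inventory: 250 @ $5 + 71 @ $2 = $1,392

COGS = $1,203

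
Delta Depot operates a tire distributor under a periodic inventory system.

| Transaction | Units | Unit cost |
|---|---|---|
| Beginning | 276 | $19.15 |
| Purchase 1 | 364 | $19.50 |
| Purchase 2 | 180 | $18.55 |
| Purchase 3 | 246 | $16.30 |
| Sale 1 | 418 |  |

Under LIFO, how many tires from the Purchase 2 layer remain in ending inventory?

Sale 1 (418) [LIFO — newest first]: 246 @ $16.30 + 172 @ $18.55 = $7,200.40
Ending inventory: 276 @ $19.15 + 364 @ $19.50 + 8 @ $18.55 = $12,531.80

8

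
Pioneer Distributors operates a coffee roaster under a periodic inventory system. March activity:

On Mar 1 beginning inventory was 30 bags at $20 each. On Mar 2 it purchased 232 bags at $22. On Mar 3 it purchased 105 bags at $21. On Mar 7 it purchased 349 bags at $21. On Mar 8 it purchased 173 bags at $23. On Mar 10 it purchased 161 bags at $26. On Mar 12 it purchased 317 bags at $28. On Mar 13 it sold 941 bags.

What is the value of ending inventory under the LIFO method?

Ending inventory = $9,148

Mar 13, 941 sold [LIFO — newest first]: 317 @ $28 + 161 @ $26 + 173 @ $23 + 290 @ $21 = $23,131
Ending inventory: 30 @ $20 + 232 @ $22 + 105 @ $21 + 59 @ $21 = $9,148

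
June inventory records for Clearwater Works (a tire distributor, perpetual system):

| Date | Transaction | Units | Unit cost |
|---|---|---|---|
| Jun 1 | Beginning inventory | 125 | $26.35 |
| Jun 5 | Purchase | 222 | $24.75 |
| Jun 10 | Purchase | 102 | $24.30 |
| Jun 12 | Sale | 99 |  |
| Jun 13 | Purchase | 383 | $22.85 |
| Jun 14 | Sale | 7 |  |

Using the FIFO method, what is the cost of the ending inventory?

Jun 12, 99 sold [FIFO — oldest first]: 99 @ $26.35 = $2,608.65
Jun 14, 7 sold [FIFO — oldest first]: 7 @ $26.35 = $184.45
Total COGS = $2,608.65 + $184.45 = $2,793.10
Ending inventory: 19 @ $26.35 + 222 @ $24.75 + 102 @ $24.30 + 383 @ $22.85 = $17,225.30
Check: goods available $20,018.40 = COGS $2,793.10 + ending $17,225.30

Ending inventory = $17,225.30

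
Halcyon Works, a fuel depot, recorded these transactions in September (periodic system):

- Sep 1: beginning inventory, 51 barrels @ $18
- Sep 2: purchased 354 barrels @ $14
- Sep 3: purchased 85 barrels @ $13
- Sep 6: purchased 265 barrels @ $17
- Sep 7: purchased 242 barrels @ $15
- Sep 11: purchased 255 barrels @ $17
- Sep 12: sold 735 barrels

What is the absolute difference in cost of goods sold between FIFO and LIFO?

FIFO COGS: 51 @ $18 + 354 @ $14 + 85 @ $13 + 245 @ $17 = $11,144
LIFO COGS: 255 @ $17 + 242 @ $15 + 238 @ $17 = $12,011
Difference = |$11,144 − $12,011| = $867

$867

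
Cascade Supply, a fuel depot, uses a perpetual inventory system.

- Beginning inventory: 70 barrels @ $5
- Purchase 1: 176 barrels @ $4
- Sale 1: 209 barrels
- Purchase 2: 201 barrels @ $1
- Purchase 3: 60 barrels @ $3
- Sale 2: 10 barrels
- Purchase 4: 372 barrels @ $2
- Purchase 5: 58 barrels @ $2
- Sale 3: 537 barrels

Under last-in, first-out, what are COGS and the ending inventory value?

Sale 1 (209) [LIFO — newest first]: 176 @ $4 + 33 @ $5 = $869
Sale 2 (10) [LIFO — newest first]: 10 @ $3 = $30
Sale 3 (537) [LIFO — newest first]: 58 @ $2 + 372 @ $2 + 50 @ $3 + 57 @ $1 = $1,067
Total COGS = $869 + $30 + $1,067 = $1,966
Ending inventory: 37 @ $5 + 144 @ $1 = $329
Check: goods available $2,295 = COGS $1,966 + ending $329

COGS = $1,966; ending inventory = $329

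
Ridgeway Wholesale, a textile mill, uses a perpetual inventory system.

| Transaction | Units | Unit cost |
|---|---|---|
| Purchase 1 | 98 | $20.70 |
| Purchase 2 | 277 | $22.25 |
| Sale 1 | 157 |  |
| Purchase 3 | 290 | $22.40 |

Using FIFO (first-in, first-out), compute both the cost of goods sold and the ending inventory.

Sale 1 (157) [FIFO — oldest first]: 98 @ $20.70 + 59 @ $22.25 = $3,341.35
Ending inventory: 218 @ $22.25 + 290 @ $22.40 = $11,346.50

COGS = $3,341.35; ending inventory = $11,346.50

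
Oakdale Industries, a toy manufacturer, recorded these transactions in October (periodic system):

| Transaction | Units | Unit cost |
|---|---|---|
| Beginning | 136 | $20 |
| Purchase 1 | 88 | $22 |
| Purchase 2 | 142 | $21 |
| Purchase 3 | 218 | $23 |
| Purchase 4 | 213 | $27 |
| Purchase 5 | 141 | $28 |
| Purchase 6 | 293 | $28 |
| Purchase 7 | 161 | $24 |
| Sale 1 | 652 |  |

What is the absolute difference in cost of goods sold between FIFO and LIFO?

FIFO COGS: 136 @ $20 + 88 @ $22 + 142 @ $21 + 218 @ $23 + 68 @ $27 = $14,488
LIFO COGS: 161 @ $24 + 293 @ $28 + 141 @ $28 + 57 @ $27 = $17,555
Difference = |$14,488 − $17,555| = $3,067

$3,067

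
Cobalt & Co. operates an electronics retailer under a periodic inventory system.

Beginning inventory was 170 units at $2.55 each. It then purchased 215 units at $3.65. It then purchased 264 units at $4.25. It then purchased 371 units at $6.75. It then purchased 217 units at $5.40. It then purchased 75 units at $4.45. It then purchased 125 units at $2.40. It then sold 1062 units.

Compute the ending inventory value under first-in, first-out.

Ending inventory = $1,578.75

Sale 1 (1062) [FIFO — oldest first]: 170 @ $2.55 + 215 @ $3.65 + 264 @ $4.25 + 371 @ $6.75 + 42 @ $5.40 = $5,071.30
Ending inventory: 175 @ $5.40 + 75 @ $4.45 + 125 @ $2.40 = $1,578.75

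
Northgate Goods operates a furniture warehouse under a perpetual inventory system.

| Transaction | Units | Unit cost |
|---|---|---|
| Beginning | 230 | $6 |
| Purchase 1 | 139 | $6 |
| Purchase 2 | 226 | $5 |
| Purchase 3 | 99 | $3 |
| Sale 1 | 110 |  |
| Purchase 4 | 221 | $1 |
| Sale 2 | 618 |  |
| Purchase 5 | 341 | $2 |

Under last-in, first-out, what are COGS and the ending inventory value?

COGS = $2,740; ending inventory = $1,804

Sale 1 (110) [LIFO — newest first]: 99 @ $3 + 11 @ $5 = $352
Sale 2 (618) [LIFO — newest first]: 221 @ $1 + 215 @ $5 + 139 @ $6 + 43 @ $6 = $2,388
Total COGS = $352 + $2,388 = $2,740
Ending inventory: 187 @ $6 + 341 @ $2 = $1,804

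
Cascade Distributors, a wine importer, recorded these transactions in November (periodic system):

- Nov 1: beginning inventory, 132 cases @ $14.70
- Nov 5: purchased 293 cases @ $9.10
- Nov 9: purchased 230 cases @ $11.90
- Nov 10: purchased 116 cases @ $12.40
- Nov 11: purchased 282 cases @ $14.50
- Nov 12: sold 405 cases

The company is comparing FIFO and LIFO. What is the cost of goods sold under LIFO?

FIFO COGS: 132 @ $14.70 + 273 @ $9.10 = $4,424.70
LIFO COGS: 282 @ $14.50 + 116 @ $12.40 + 7 @ $11.90 = $5,610.70

COGS = $5,610.70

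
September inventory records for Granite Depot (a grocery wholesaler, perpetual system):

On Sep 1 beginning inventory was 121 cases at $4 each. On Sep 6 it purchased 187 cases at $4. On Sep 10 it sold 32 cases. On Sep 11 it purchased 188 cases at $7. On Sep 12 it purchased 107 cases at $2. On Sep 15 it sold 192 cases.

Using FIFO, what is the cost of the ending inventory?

Ending inventory = $1,866

Sep 10, 32 sold [FIFO — oldest first]: 32 @ $4 = $128
Sep 15, 192 sold [FIFO — oldest first]: 89 @ $4 + 103 @ $4 = $768
Total COGS = $128 + $768 = $896
Ending inventory: 84 @ $4 + 188 @ $7 + 107 @ $2 = $1,866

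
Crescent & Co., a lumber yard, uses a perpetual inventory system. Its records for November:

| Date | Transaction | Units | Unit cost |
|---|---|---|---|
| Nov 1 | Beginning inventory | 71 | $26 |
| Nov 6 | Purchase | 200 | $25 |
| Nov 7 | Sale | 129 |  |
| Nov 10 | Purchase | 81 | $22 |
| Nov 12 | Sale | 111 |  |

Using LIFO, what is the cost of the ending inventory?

Ending inventory = $2,871

Nov 7, 129 sold [LIFO — newest first]: 129 @ $25 = $3,225
Nov 12, 111 sold [LIFO — newest first]: 81 @ $22 + 30 @ $25 = $2,532
Total COGS = $3,225 + $2,532 = $5,757
Ending inventory: 71 @ $26 + 41 @ $25 = $2,871
Check: goods available $8,628 = COGS $5,757 + ending $2,871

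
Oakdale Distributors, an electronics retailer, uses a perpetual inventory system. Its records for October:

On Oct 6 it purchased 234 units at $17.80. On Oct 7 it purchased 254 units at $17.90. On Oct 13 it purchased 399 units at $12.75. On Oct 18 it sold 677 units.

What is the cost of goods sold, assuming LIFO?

COGS = $10,061.05

Oct 18, 677 sold [LIFO — newest first]: 399 @ $12.75 + 254 @ $17.90 + 24 @ $17.80 = $10,061.05
Ending inventory: 210 @ $17.80 = $3,738.00
Check: goods available $13,799.05 = COGS $10,061.05 + ending $3,738.00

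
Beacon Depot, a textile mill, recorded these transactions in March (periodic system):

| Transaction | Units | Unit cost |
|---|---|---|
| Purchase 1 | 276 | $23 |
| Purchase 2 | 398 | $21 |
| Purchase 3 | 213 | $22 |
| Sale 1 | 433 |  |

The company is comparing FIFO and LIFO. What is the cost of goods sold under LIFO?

FIFO COGS: 276 @ $23 + 157 @ $21 = $9,645
LIFO COGS: 213 @ $22 + 220 @ $21 = $9,306

COGS = $9,306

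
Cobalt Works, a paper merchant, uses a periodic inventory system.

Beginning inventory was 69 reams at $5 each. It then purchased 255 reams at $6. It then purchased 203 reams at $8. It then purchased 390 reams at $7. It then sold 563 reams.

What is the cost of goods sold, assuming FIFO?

Sale 1 (563) [FIFO — oldest first]: 69 @ $5 + 255 @ $6 + 203 @ $8 + 36 @ $7 = $3,751
Ending inventory: 354 @ $7 = $2,478
Check: goods available $6,229 = COGS $3,751 + ending $2,478

COGS = $3,751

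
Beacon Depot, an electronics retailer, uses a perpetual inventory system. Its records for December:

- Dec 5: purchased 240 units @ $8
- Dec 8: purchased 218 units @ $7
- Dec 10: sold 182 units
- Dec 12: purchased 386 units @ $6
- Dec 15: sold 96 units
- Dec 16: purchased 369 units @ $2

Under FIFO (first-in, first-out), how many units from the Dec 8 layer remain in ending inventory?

180

Dec 10, 182 sold [FIFO — oldest first]: 182 @ $8 = $1,456
Dec 15, 96 sold [FIFO — oldest first]: 58 @ $8 + 38 @ $7 = $730
Total COGS = $1,456 + $730 = $2,186
Ending inventory: 180 @ $7 + 386 @ $6 + 369 @ $2 = $4,314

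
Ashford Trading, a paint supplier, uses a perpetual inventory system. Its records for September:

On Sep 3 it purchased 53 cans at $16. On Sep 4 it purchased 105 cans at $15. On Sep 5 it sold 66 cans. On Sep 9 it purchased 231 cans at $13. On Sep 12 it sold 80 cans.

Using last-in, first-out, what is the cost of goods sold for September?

COGS = $2,030

Sep 5, 66 sold [LIFO — newest first]: 66 @ $15 = $990
Sep 12, 80 sold [LIFO — newest first]: 80 @ $13 = $1,040
Total COGS = $990 + $1,040 = $2,030
Ending inventory: 53 @ $16 + 39 @ $15 + 151 @ $13 = $3,396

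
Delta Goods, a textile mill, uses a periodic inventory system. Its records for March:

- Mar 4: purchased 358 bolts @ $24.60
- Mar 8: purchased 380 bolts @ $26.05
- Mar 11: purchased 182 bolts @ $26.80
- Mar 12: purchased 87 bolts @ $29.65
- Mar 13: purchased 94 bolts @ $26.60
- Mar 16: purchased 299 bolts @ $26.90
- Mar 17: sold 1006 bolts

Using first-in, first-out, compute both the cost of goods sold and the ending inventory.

COGS = $26,133.30; ending inventory = $10,573.15

Mar 17, 1006 sold [FIFO — oldest first]: 358 @ $24.60 + 380 @ $26.05 + 182 @ $26.80 + 86 @ $29.65 = $26,133.30
Ending inventory: 1 @ $29.65 + 94 @ $26.60 + 299 @ $26.90 = $10,573.15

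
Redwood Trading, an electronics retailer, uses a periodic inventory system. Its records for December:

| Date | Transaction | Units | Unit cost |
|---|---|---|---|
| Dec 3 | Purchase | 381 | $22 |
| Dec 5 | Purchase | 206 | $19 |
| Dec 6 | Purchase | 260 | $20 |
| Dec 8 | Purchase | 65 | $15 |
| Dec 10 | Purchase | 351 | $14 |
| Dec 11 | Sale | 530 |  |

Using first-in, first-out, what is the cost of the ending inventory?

Dec 11, 530 sold [FIFO — oldest first]: 381 @ $22 + 149 @ $19 = $11,213
Ending inventory: 57 @ $19 + 260 @ $20 + 65 @ $15 + 351 @ $14 = $12,172
Check: goods available $23,385 = COGS $11,213 + ending $12,172

Ending inventory = $12,172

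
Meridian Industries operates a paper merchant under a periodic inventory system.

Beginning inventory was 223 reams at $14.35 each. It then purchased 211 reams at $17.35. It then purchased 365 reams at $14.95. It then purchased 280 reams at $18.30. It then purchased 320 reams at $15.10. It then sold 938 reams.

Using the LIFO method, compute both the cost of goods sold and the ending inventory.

COGS = $15,009.10; ending inventory = $7,264.55

Sale 1 (938) [LIFO — newest first]: 320 @ $15.10 + 280 @ $18.30 + 338 @ $14.95 = $15,009.10
Ending inventory: 223 @ $14.35 + 211 @ $17.35 + 27 @ $14.95 = $7,264.55
Check: goods available $22,273.65 = COGS $15,009.10 + ending $7,264.55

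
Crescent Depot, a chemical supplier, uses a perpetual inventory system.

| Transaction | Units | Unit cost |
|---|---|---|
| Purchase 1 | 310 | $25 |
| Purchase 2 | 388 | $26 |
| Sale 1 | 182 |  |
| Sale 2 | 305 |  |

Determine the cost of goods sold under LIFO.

Sale 1 (182) [LIFO — newest first]: 182 @ $26 = $4,732
Sale 2 (305) [LIFO — newest first]: 206 @ $26 + 99 @ $25 = $7,831
Total COGS = $4,732 + $7,831 = $12,563
Ending inventory: 211 @ $25 = $5,275

COGS = $12,563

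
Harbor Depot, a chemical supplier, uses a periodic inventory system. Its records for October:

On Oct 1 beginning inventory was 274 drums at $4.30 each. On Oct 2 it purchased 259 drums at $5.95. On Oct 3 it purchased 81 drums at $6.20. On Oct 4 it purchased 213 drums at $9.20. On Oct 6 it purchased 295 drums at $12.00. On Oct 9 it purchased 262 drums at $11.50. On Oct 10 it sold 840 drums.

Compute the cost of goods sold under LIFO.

Oct 10, 840 sold [LIFO — newest first]: 262 @ $11.50 + 295 @ $12.00 + 213 @ $9.20 + 70 @ $6.20 = $8,946.60
Ending inventory: 274 @ $4.30 + 259 @ $5.95 + 11 @ $6.20 = $2,787.45
Check: goods available $11,734.05 = COGS $8,946.60 + ending $2,787.45

COGS = $8,946.60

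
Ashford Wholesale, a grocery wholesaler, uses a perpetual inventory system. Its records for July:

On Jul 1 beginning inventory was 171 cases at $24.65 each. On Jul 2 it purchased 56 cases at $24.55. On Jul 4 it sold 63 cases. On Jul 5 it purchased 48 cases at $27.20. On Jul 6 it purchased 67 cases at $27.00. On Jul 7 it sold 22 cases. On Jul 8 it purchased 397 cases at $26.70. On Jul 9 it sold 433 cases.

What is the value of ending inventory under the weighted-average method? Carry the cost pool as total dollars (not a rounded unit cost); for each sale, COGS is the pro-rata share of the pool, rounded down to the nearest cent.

After Jul 1: 171 on hand, pool $4,215.15 (≈ $24.6500 each)
After Jul 2: 227 on hand, pool $5,589.95 (≈ $24.6253 each)
Jul 4, sell 63: 63/227 × $5,589.95 → $1,551.39
After Jul 5: 212 on hand, pool $5,344.16 (≈ $25.2083 each)
After Jul 6: 279 on hand, pool $7,153.16 (≈ $25.6386 each)
Jul 7, sell 22: 22/279 × $7,153.16 → $564.04
After Jul 8: 654 on hand, pool $17,189.02 (≈ $26.2829 each)
Jul 9, sell 433: 433/654 × $17,189.02 → $11,380.49
Total COGS = $1,551.39 + $564.04 + $11,380.49 = $13,495.92
Ending inventory (cost pool remaining) = $5,808.53

Ending inventory = $5,808.53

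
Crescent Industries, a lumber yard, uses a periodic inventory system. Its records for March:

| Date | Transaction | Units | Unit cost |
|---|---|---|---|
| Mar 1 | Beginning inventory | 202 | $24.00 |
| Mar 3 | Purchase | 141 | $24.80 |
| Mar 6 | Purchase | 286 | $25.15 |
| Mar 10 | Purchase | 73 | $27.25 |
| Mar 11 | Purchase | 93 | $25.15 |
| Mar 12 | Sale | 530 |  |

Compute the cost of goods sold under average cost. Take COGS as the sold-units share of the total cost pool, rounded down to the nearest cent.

COGS = $13,243.93

Mar 12, sell 530: 530/795 × $19,865.90 → $13,243.93
Ending inventory (cost pool remaining) = $6,621.97
Check: goods available $19,865.90 = COGS $13,243.93 + ending $6,621.97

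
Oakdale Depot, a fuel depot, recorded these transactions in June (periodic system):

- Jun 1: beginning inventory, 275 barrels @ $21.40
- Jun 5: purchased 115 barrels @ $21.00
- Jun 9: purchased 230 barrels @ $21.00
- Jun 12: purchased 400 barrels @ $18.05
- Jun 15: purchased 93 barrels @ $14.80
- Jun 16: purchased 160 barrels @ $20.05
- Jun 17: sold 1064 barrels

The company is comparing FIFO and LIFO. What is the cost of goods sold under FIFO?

FIFO COGS: 275 @ $21.40 + 115 @ $21.00 + 230 @ $21.00 + 400 @ $18.05 + 44 @ $14.80 = $21,001.20
LIFO COGS: 160 @ $20.05 + 93 @ $14.80 + 400 @ $18.05 + 230 @ $21.00 + 115 @ $21.00 + 66 @ $21.40 = $20,461.80

COGS = $21,001.20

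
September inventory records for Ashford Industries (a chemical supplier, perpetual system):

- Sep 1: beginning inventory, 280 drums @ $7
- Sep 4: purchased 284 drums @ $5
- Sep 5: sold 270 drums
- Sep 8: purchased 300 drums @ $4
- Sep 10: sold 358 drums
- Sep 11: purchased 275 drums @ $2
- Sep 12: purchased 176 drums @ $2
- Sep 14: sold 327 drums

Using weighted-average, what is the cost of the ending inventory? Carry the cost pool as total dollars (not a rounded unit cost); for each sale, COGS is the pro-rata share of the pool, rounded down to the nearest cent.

Ending inventory = $1,089.33

After Sep 1: 280 on hand, pool $1,960.00 (≈ $7.0000 each)
After Sep 4: 564 on hand, pool $3,380.00 (≈ $5.9929 each)
Sep 5, sell 270: 270/564 × $3,380.00 → $1,618.08
After Sep 8: 594 on hand, pool $2,961.92 (≈ $4.9864 each)
Sep 10, sell 358: 358/594 × $2,961.92 → $1,785.13
After Sep 11: 511 on hand, pool $1,726.79 (≈ $3.3792 each)
After Sep 12: 687 on hand, pool $2,078.79 (≈ $3.0259 each)
Sep 14, sell 327: 327/687 × $2,078.79 → $989.46
Total COGS = $1,618.08 + $1,785.13 + $989.46 = $4,392.67
Ending inventory (cost pool remaining) = $1,089.33
Check: goods available $5,482.00 = COGS $4,392.67 + ending $1,089.33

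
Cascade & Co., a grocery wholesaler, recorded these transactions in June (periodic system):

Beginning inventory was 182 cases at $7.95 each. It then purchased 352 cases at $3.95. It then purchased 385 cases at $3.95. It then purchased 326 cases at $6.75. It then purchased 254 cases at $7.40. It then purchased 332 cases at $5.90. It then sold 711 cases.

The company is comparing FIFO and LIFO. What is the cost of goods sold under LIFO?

FIFO COGS: 182 @ $7.95 + 352 @ $3.95 + 177 @ $3.95 = $3,536.45
LIFO COGS: 332 @ $5.90 + 254 @ $7.40 + 125 @ $6.75 = $4,682.15

COGS = $4,682.15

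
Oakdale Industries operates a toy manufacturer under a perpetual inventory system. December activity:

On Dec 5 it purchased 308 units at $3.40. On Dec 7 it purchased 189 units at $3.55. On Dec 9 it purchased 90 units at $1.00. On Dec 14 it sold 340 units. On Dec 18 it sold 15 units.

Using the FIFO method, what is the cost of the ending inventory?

Dec 14, 340 sold [FIFO — oldest first]: 308 @ $3.40 + 32 @ $3.55 = $1,160.80
Dec 18, 15 sold [FIFO — oldest first]: 15 @ $3.55 = $53.25
Total COGS = $1,160.80 + $53.25 = $1,214.05
Ending inventory: 142 @ $3.55 + 90 @ $1.00 = $594.10

Ending inventory = $594.10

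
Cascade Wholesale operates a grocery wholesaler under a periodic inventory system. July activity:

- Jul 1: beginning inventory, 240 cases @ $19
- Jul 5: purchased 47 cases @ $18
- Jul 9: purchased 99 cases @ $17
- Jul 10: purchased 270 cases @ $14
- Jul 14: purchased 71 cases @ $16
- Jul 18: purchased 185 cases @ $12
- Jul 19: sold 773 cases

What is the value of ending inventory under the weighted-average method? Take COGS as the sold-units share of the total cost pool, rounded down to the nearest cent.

Ending inventory = $2,168.07

Jul 19, sell 773: 773/912 × $14,225.00 → $12,056.93
Ending inventory (cost pool remaining) = $2,168.07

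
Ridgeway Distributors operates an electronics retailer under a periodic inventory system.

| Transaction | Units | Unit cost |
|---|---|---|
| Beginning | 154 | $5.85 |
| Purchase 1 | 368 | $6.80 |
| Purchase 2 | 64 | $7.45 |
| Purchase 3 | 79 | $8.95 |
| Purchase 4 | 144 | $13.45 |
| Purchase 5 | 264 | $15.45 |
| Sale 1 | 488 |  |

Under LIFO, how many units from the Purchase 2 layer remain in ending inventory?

63

Sale 1 (488) [LIFO — newest first]: 264 @ $15.45 + 144 @ $13.45 + 79 @ $8.95 + 1 @ $7.45 = $6,730.10
Ending inventory: 154 @ $5.85 + 368 @ $6.80 + 63 @ $7.45 = $3,872.65
Check: goods available $10,602.75 = COGS $6,730.10 + ending $3,872.65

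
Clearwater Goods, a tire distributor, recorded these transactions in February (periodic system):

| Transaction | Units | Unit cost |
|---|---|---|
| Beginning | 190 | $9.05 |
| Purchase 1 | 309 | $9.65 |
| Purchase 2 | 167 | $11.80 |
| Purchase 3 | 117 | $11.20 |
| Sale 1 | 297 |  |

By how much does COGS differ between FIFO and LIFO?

FIFO COGS: 190 @ $9.05 + 107 @ $9.65 = $2,752.05
LIFO COGS: 117 @ $11.20 + 167 @ $11.80 + 13 @ $9.65 = $3,406.45
Difference = |$2,752.05 − $3,406.45| = $654.40

$654.40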